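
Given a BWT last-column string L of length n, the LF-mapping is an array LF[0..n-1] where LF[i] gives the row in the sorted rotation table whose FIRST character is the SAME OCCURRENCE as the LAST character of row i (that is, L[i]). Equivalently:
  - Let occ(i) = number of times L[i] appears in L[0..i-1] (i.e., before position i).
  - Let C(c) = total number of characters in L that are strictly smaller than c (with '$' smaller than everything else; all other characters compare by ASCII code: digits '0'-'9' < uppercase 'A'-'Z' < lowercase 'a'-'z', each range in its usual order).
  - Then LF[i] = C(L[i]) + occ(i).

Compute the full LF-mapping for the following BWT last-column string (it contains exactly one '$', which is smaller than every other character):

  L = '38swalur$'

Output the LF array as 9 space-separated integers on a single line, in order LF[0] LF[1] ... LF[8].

Char counts: '$':1, '3':1, '8':1, 'a':1, 'l':1, 'r':1, 's':1, 'u':1, 'w':1
C (first-col start): C('$')=0, C('3')=1, C('8')=2, C('a')=3, C('l')=4, C('r')=5, C('s')=6, C('u')=7, C('w')=8
L[0]='3': occ=0, LF[0]=C('3')+0=1+0=1
L[1]='8': occ=0, LF[1]=C('8')+0=2+0=2
L[2]='s': occ=0, LF[2]=C('s')+0=6+0=6
L[3]='w': occ=0, LF[3]=C('w')+0=8+0=8
L[4]='a': occ=0, LF[4]=C('a')+0=3+0=3
L[5]='l': occ=0, LF[5]=C('l')+0=4+0=4
L[6]='u': occ=0, LF[6]=C('u')+0=7+0=7
L[7]='r': occ=0, LF[7]=C('r')+0=5+0=5
L[8]='$': occ=0, LF[8]=C('$')+0=0+0=0

Answer: 1 2 6 8 3 4 7 5 0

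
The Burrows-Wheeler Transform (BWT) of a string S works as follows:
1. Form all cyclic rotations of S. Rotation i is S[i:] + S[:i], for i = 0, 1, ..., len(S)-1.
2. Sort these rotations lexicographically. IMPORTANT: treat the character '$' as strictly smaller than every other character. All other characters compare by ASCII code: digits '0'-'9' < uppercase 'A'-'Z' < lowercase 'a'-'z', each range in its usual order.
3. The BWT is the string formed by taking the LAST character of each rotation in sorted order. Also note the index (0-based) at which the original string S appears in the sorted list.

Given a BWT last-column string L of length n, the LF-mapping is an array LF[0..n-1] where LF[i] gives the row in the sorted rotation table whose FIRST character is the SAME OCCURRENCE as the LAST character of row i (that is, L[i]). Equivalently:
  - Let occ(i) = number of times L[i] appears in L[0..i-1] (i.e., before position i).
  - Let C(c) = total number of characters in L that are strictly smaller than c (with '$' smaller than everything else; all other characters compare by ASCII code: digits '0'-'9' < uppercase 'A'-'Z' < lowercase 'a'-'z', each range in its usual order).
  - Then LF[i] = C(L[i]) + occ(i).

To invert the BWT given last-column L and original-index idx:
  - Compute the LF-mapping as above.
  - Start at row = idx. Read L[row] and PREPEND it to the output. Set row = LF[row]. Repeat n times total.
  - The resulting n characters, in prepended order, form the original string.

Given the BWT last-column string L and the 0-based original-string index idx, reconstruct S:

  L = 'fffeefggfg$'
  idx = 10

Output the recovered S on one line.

LF mapping: 3 4 5 1 2 6 8 9 7 10 0
Walk LF starting at row 10, prepending L[row]:
  step 1: row=10, L[10]='$', prepend. Next row=LF[10]=0
  step 2: row=0, L[0]='f', prepend. Next row=LF[0]=3
  step 3: row=3, L[3]='e', prepend. Next row=LF[3]=1
  step 4: row=1, L[1]='f', prepend. Next row=LF[1]=4
  step 5: row=4, L[4]='e', prepend. Next row=LF[4]=2
  step 6: row=2, L[2]='f', prepend. Next row=LF[2]=5
  step 7: row=5, L[5]='f', prepend. Next row=LF[5]=6
  step 8: row=6, L[6]='g', prepend. Next row=LF[6]=8
  step 9: row=8, L[8]='f', prepend. Next row=LF[8]=7
  step 10: row=7, L[7]='g', prepend. Next row=LF[7]=9
  step 11: row=9, L[9]='g', prepend. Next row=LF[9]=10
Reversed output: ggfgffefef$

Answer: ggfgffefef$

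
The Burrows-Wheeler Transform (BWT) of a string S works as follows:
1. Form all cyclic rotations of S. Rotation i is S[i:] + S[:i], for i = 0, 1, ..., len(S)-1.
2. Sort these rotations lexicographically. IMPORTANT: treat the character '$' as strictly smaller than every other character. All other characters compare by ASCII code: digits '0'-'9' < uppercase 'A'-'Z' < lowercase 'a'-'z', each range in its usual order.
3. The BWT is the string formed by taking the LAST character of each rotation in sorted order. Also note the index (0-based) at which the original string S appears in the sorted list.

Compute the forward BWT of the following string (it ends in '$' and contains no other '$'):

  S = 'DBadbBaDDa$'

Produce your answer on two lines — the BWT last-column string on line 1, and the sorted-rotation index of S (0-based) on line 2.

Answer: abD$aDDBBda
3

Derivation:
All 11 rotations (rotation i = S[i:]+S[:i]):
  rot[0] = DBadbBaDDa$
  rot[1] = BadbBaDDa$D
  rot[2] = adbBaDDa$DB
  rot[3] = dbBaDDa$DBa
  rot[4] = bBaDDa$DBad
  rot[5] = BaDDa$DBadb
  rot[6] = aDDa$DBadbB
  rot[7] = DDa$DBadbBa
  rot[8] = Da$DBadbBaD
  rot[9] = a$DBadbBaDD
  rot[10] = $DBadbBaDDa
Sorted (with $ < everything):
  sorted[0] = $DBadbBaDDa  (last char: 'a')
  sorted[1] = BaDDa$DBadb  (last char: 'b')
  sorted[2] = BadbBaDDa$D  (last char: 'D')
  sorted[3] = DBadbBaDDa$  (last char: '$')
  sorted[4] = DDa$DBadbBa  (last char: 'a')
  sorted[5] = Da$DBadbBaD  (last char: 'D')
  sorted[6] = a$DBadbBaDD  (last char: 'D')
  sorted[7] = aDDa$DBadbB  (last char: 'B')
  sorted[8] = adbBaDDa$DB  (last char: 'B')
  sorted[9] = bBaDDa$DBad  (last char: 'd')
  sorted[10] = dbBaDDa$DBa  (last char: 'a')
Last column: abD$aDDBBda
Original string S is at sorted index 3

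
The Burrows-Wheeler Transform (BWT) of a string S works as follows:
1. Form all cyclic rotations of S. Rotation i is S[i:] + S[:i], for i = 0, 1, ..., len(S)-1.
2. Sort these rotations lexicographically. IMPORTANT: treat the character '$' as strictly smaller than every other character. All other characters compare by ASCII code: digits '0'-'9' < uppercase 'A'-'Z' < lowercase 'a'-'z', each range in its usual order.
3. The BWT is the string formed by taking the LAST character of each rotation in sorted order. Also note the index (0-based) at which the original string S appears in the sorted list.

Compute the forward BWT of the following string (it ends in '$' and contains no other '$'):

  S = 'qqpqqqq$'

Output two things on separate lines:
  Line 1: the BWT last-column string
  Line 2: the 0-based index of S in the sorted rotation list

Answer: qqqqq$qp
5

Derivation:
All 8 rotations (rotation i = S[i:]+S[:i]):
  rot[0] = qqpqqqq$
  rot[1] = qpqqqq$q
  rot[2] = pqqqq$qq
  rot[3] = qqqq$qqp
  rot[4] = qqq$qqpq
  rot[5] = qq$qqpqq
  rot[6] = q$qqpqqq
  rot[7] = $qqpqqqq
Sorted (with $ < everything):
  sorted[0] = $qqpqqqq  (last char: 'q')
  sorted[1] = pqqqq$qq  (last char: 'q')
  sorted[2] = q$qqpqqq  (last char: 'q')
  sorted[3] = qpqqqq$q  (last char: 'q')
  sorted[4] = qq$qqpqq  (last char: 'q')
  sorted[5] = qqpqqqq$  (last char: '$')
  sorted[6] = qqq$qqpq  (last char: 'q')
  sorted[7] = qqqq$qqp  (last char: 'p')
Last column: qqqqq$qp
Original string S is at sorted index 5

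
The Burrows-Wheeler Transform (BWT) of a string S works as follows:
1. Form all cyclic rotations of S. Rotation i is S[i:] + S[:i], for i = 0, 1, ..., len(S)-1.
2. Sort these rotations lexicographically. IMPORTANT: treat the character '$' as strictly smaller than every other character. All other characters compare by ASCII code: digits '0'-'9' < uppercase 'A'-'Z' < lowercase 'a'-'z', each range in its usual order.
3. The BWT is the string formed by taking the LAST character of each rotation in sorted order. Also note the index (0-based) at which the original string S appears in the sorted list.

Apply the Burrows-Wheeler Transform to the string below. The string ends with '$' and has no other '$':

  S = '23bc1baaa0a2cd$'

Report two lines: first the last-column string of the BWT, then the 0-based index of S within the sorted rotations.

Answer: dac$a2a0ab13b2c
3

Derivation:
All 15 rotations (rotation i = S[i:]+S[:i]):
  rot[0] = 23bc1baaa0a2cd$
  rot[1] = 3bc1baaa0a2cd$2
  rot[2] = bc1baaa0a2cd$23
  rot[3] = c1baaa0a2cd$23b
  rot[4] = 1baaa0a2cd$23bc
  rot[5] = baaa0a2cd$23bc1
  rot[6] = aaa0a2cd$23bc1b
  rot[7] = aa0a2cd$23bc1ba
  rot[8] = a0a2cd$23bc1baa
  rot[9] = 0a2cd$23bc1baaa
  rot[10] = a2cd$23bc1baaa0
  rot[11] = 2cd$23bc1baaa0a
  rot[12] = cd$23bc1baaa0a2
  rot[13] = d$23bc1baaa0a2c
  rot[14] = $23bc1baaa0a2cd
Sorted (with $ < everything):
  sorted[0] = $23bc1baaa0a2cd  (last char: 'd')
  sorted[1] = 0a2cd$23bc1baaa  (last char: 'a')
  sorted[2] = 1baaa0a2cd$23bc  (last char: 'c')
  sorted[3] = 23bc1baaa0a2cd$  (last char: '$')
  sorted[4] = 2cd$23bc1baaa0a  (last char: 'a')
  sorted[5] = 3bc1baaa0a2cd$2  (last char: '2')
  sorted[6] = a0a2cd$23bc1baa  (last char: 'a')
  sorted[7] = a2cd$23bc1baaa0  (last char: '0')
  sorted[8] = aa0a2cd$23bc1ba  (last char: 'a')
  sorted[9] = aaa0a2cd$23bc1b  (last char: 'b')
  sorted[10] = baaa0a2cd$23bc1  (last char: '1')
  sorted[11] = bc1baaa0a2cd$23  (last char: '3')
  sorted[12] = c1baaa0a2cd$23b  (last char: 'b')
  sorted[13] = cd$23bc1baaa0a2  (last char: '2')
  sorted[14] = d$23bc1baaa0a2c  (last char: 'c')
Last column: dac$a2a0ab13b2c
Original string S is at sorted index 3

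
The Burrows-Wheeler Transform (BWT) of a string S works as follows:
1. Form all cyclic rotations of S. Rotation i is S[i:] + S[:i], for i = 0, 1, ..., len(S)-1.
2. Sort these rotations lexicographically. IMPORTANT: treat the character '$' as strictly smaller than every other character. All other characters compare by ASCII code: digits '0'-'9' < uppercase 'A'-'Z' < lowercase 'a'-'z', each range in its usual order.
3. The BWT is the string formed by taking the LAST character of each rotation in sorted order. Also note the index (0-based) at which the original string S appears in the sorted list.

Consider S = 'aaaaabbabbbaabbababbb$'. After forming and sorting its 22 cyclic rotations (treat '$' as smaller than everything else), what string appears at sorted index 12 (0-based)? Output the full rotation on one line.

Answer: baabbababbb$aaaaabbabb

Derivation:
All 22 rotations (rotation i = S[i:]+S[:i]):
  rot[0] = aaaaabbabbbaabbababbb$
  rot[1] = aaaabbabbbaabbababbb$a
  rot[2] = aaabbabbbaabbababbb$aa
  rot[3] = aabbabbbaabbababbb$aaa
  rot[4] = abbabbbaabbababbb$aaaa
  rot[5] = bbabbbaabbababbb$aaaaa
  rot[6] = babbbaabbababbb$aaaaab
  rot[7] = abbbaabbababbb$aaaaabb
  rot[8] = bbbaabbababbb$aaaaabba
  rot[9] = bbaabbababbb$aaaaabbab
  rot[10] = baabbababbb$aaaaabbabb
  rot[11] = aabbababbb$aaaaabbabbb
  rot[12] = abbababbb$aaaaabbabbba
  rot[13] = bbababbb$aaaaabbabbbaa
  rot[14] = bababbb$aaaaabbabbbaab
  rot[15] = ababbb$aaaaabbabbbaabb
  rot[16] = babbb$aaaaabbabbbaabba
  rot[17] = abbb$aaaaabbabbbaabbab
  rot[18] = bbb$aaaaabbabbbaabbaba
  rot[19] = bb$aaaaabbabbbaabbabab
  rot[20] = b$aaaaabbabbbaabbababb
  rot[21] = $aaaaabbabbbaabbababbb
Sorted (with $ < everything):
  sorted[0] = $aaaaabbabbbaabbababbb
  sorted[1] = aaaaabbabbbaabbababbb$
  sorted[2] = aaaabbabbbaabbababbb$a
  sorted[3] = aaabbabbbaabbababbb$aa
  sorted[4] = aabbababbb$aaaaabbabbb
  sorted[5] = aabbabbbaabbababbb$aaa
  sorted[6] = ababbb$aaaaabbabbbaabb
  sorted[7] = abbababbb$aaaaabbabbba
  sorted[8] = abbabbbaabbababbb$aaaa
  sorted[9] = abbb$aaaaabbabbbaabbab
  sorted[10] = abbbaabbababbb$aaaaabb
  sorted[11] = b$aaaaabbabbbaabbababb
  sorted[12] = baabbababbb$aaaaabbabb
  sorted[13] = bababbb$aaaaabbabbbaab
  sorted[14] = babbb$aaaaabbabbbaabba
  sorted[15] = babbbaabbababbb$aaaaab
  sorted[16] = bb$aaaaabbabbbaabbabab
  sorted[17] = bbaabbababbb$aaaaabbab
  sorted[18] = bbababbb$aaaaabbabbbaa
  sorted[19] = bbabbbaabbababbb$aaaaa
  sorted[20] = bbb$aaaaabbabbbaabbaba
  sorted[21] = bbbaabbababbb$aaaaabba
sorted[12] = baabbababbb$aaaaabbabb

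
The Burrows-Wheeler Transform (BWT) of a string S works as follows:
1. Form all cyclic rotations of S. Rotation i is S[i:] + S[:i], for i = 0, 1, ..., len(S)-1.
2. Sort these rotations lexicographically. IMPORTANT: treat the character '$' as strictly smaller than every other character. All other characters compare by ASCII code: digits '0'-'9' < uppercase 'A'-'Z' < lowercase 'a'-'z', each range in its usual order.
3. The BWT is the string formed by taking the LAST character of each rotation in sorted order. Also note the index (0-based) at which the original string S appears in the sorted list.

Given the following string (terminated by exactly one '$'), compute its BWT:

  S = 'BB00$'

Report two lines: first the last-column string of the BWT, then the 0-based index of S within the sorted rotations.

Answer: 00BB$
4

Derivation:
All 5 rotations (rotation i = S[i:]+S[:i]):
  rot[0] = BB00$
  rot[1] = B00$B
  rot[2] = 00$BB
  rot[3] = 0$BB0
  rot[4] = $BB00
Sorted (with $ < everything):
  sorted[0] = $BB00  (last char: '0')
  sorted[1] = 0$BB0  (last char: '0')
  sorted[2] = 00$BB  (last char: 'B')
  sorted[3] = B00$B  (last char: 'B')
  sorted[4] = BB00$  (last char: '$')
Last column: 00BB$
Original string S is at sorted index 4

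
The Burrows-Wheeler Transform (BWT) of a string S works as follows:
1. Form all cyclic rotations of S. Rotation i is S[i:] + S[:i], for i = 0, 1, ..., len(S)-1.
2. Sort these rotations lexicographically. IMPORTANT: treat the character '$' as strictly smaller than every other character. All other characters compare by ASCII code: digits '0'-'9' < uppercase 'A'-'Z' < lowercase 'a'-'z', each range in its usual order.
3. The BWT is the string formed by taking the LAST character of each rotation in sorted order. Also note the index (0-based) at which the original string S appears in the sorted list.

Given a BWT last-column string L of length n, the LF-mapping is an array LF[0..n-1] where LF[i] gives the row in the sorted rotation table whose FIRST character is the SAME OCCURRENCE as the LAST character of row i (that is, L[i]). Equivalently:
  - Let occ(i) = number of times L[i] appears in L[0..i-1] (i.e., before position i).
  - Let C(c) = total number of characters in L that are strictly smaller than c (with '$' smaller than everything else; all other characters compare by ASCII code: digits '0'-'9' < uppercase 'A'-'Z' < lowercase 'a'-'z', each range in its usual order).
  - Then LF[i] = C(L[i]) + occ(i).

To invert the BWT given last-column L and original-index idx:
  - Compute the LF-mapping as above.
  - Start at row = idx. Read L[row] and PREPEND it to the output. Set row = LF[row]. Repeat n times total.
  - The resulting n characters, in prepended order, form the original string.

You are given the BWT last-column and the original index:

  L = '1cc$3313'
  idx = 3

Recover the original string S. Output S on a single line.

Answer: 333c1c1$

Derivation:
LF mapping: 1 6 7 0 3 4 2 5
Walk LF starting at row 3, prepending L[row]:
  step 1: row=3, L[3]='$', prepend. Next row=LF[3]=0
  step 2: row=0, L[0]='1', prepend. Next row=LF[0]=1
  step 3: row=1, L[1]='c', prepend. Next row=LF[1]=6
  step 4: row=6, L[6]='1', prepend. Next row=LF[6]=2
  step 5: row=2, L[2]='c', prepend. Next row=LF[2]=7
  step 6: row=7, L[7]='3', prepend. Next row=LF[7]=5
  step 7: row=5, L[5]='3', prepend. Next row=LF[5]=4
  step 8: row=4, L[4]='3', prepend. Next row=LF[4]=3
Reversed output: 333c1c1$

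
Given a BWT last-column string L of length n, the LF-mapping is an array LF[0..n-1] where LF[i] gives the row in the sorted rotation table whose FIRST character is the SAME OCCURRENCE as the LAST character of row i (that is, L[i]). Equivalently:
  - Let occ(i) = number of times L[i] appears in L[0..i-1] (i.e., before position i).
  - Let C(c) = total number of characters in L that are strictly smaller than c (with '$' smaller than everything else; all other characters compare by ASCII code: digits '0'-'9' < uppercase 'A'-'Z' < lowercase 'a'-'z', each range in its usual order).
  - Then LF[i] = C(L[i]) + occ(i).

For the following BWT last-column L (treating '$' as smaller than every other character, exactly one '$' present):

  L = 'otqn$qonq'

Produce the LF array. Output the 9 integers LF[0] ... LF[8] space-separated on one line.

Answer: 3 8 5 1 0 6 4 2 7

Derivation:
Char counts: '$':1, 'n':2, 'o':2, 'q':3, 't':1
C (first-col start): C('$')=0, C('n')=1, C('o')=3, C('q')=5, C('t')=8
L[0]='o': occ=0, LF[0]=C('o')+0=3+0=3
L[1]='t': occ=0, LF[1]=C('t')+0=8+0=8
L[2]='q': occ=0, LF[2]=C('q')+0=5+0=5
L[3]='n': occ=0, LF[3]=C('n')+0=1+0=1
L[4]='$': occ=0, LF[4]=C('$')+0=0+0=0
L[5]='q': occ=1, LF[5]=C('q')+1=5+1=6
L[6]='o': occ=1, LF[6]=C('o')+1=3+1=4
L[7]='n': occ=1, LF[7]=C('n')+1=1+1=2
L[8]='q': occ=2, LF[8]=C('q')+2=5+2=7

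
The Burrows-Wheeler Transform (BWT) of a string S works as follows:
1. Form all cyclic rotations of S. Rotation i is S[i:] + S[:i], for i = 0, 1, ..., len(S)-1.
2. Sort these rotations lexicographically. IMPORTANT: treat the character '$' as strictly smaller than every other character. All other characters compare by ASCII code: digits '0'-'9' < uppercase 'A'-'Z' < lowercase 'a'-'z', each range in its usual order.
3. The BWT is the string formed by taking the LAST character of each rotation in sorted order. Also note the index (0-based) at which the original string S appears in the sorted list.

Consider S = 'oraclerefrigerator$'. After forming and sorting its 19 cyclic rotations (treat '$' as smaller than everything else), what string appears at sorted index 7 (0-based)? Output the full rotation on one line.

All 19 rotations (rotation i = S[i:]+S[:i]):
  rot[0] = oraclerefrigerator$
  rot[1] = raclerefrigerator$o
  rot[2] = aclerefrigerator$or
  rot[3] = clerefrigerator$ora
  rot[4] = lerefrigerator$orac
  rot[5] = erefrigerator$oracl
  rot[6] = refrigerator$oracle
  rot[7] = efrigerator$oracler
  rot[8] = frigerator$oraclere
  rot[9] = rigerator$oracleref
  rot[10] = igerator$oraclerefr
  rot[11] = gerator$oraclerefri
  rot[12] = erator$oraclerefrig
  rot[13] = rator$oraclerefrige
  rot[14] = ator$oraclerefriger
  rot[15] = tor$oraclerefrigera
  rot[16] = or$oraclerefrigerat
  rot[17] = r$oraclerefrigerato
  rot[18] = $oraclerefrigerator
Sorted (with $ < everything):
  sorted[0] = $oraclerefrigerator
  sorted[1] = aclerefrigerator$or
  sorted[2] = ator$oraclerefriger
  sorted[3] = clerefrigerator$ora
  sorted[4] = efrigerator$oracler
  sorted[5] = erator$oraclerefrig
  sorted[6] = erefrigerator$oracl
  sorted[7] = frigerator$oraclere
  sorted[8] = gerator$oraclerefri
  sorted[9] = igerator$oraclerefr
  sorted[10] = lerefrigerator$orac
  sorted[11] = or$oraclerefrigerat
  sorted[12] = oraclerefrigerator$
  sorted[13] = r$oraclerefrigerato
  sorted[14] = raclerefrigerator$o
  sorted[15] = rator$oraclerefrige
  sorted[16] = refrigerator$oracle
  sorted[17] = rigerator$oracleref
  sorted[18] = tor$oraclerefrigera
sorted[7] = frigerator$oraclere

Answer: frigerator$oraclere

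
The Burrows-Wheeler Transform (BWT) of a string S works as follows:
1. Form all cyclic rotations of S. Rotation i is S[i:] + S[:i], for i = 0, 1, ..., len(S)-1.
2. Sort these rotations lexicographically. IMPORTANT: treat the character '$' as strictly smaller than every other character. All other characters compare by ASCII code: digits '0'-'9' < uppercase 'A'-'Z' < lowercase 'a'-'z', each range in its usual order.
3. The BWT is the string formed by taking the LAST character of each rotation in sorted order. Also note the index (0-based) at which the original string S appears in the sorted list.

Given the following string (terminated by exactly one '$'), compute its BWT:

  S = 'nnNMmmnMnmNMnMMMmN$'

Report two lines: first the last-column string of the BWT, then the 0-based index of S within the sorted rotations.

All 19 rotations (rotation i = S[i:]+S[:i]):
  rot[0] = nnNMmmnMnmNMnMMMmN$
  rot[1] = nNMmmnMnmNMnMMMmN$n
  rot[2] = NMmmnMnmNMnMMMmN$nn
  rot[3] = MmmnMnmNMnMMMmN$nnN
  rot[4] = mmnMnmNMnMMMmN$nnNM
  rot[5] = mnMnmNMnMMMmN$nnNMm
  rot[6] = nMnmNMnMMMmN$nnNMmm
  rot[7] = MnmNMnMMMmN$nnNMmmn
  rot[8] = nmNMnMMMmN$nnNMmmnM
  rot[9] = mNMnMMMmN$nnNMmmnMn
  rot[10] = NMnMMMmN$nnNMmmnMnm
  rot[11] = MnMMMmN$nnNMmmnMnmN
  rot[12] = nMMMmN$nnNMmmnMnmNM
  rot[13] = MMMmN$nnNMmmnMnmNMn
  rot[14] = MMmN$nnNMmmnMnmNMnM
  rot[15] = MmN$nnNMmmnMnmNMnMM
  rot[16] = mN$nnNMmmnMnmNMnMMM
  rot[17] = N$nnNMmmnMnmNMnMMMm
  rot[18] = $nnNMmmnMnmNMnMMMmN
Sorted (with $ < everything):
  sorted[0] = $nnNMmmnMnmNMnMMMmN  (last char: 'N')
  sorted[1] = MMMmN$nnNMmmnMnmNMn  (last char: 'n')
  sorted[2] = MMmN$nnNMmmnMnmNMnM  (last char: 'M')
  sorted[3] = MmN$nnNMmmnMnmNMnMM  (last char: 'M')
  sorted[4] = MmmnMnmNMnMMMmN$nnN  (last char: 'N')
  sorted[5] = MnMMMmN$nnNMmmnMnmN  (last char: 'N')
  sorted[6] = MnmNMnMMMmN$nnNMmmn  (last char: 'n')
  sorted[7] = N$nnNMmmnMnmNMnMMMm  (last char: 'm')
  sorted[8] = NMmmnMnmNMnMMMmN$nn  (last char: 'n')
  sorted[9] = NMnMMMmN$nnNMmmnMnm  (last char: 'm')
  sorted[10] = mN$nnNMmmnMnmNMnMMM  (last char: 'M')
  sorted[11] = mNMnMMMmN$nnNMmmnMn  (last char: 'n')
  sorted[12] = mmnMnmNMnMMMmN$nnNM  (last char: 'M')
  sorted[13] = mnMnmNMnMMMmN$nnNMm  (last char: 'm')
  sorted[14] = nMMMmN$nnNMmmnMnmNM  (last char: 'M')
  sorted[15] = nMnmNMnMMMmN$nnNMmm  (last char: 'm')
  sorted[16] = nNMmmnMnmNMnMMMmN$n  (last char: 'n')
  sorted[17] = nmNMnMMMmN$nnNMmmnM  (last char: 'M')
  sorted[18] = nnNMmmnMnmNMnMMMmN$  (last char: '$')
Last column: NnMMNNnmnmMnMmMmnM$
Original string S is at sorted index 18

Answer: NnMMNNnmnmMnMmMmnM$
18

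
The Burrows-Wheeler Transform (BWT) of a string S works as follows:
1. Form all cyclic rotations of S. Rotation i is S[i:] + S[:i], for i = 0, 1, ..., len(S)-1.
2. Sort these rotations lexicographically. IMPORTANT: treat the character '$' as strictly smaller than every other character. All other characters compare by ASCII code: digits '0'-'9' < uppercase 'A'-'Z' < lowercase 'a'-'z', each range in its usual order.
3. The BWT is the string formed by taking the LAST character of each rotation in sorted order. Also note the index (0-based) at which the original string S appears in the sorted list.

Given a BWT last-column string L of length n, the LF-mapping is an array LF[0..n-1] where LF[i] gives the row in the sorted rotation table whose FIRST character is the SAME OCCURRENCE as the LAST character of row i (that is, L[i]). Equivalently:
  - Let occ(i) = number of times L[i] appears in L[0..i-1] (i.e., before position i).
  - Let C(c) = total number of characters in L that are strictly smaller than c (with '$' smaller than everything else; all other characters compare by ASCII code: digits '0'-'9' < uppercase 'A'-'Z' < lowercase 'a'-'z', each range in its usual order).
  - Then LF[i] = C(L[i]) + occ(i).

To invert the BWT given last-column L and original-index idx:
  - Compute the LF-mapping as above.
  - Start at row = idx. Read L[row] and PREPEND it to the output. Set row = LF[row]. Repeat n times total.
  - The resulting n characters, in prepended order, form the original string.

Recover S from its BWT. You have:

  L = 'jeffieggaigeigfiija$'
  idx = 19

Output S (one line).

LF mapping: 18 3 6 7 13 4 9 10 1 14 11 5 15 12 8 16 17 19 2 0
Walk LF starting at row 19, prepending L[row]:
  step 1: row=19, L[19]='$', prepend. Next row=LF[19]=0
  step 2: row=0, L[0]='j', prepend. Next row=LF[0]=18
  step 3: row=18, L[18]='a', prepend. Next row=LF[18]=2
  step 4: row=2, L[2]='f', prepend. Next row=LF[2]=6
  step 5: row=6, L[6]='g', prepend. Next row=LF[6]=9
  step 6: row=9, L[9]='i', prepend. Next row=LF[9]=14
  step 7: row=14, L[14]='f', prepend. Next row=LF[14]=8
  step 8: row=8, L[8]='a', prepend. Next row=LF[8]=1
  step 9: row=1, L[1]='e', prepend. Next row=LF[1]=3
  step 10: row=3, L[3]='f', prepend. Next row=LF[3]=7
  step 11: row=7, L[7]='g', prepend. Next row=LF[7]=10
  step 12: row=10, L[10]='g', prepend. Next row=LF[10]=11
  step 13: row=11, L[11]='e', prepend. Next row=LF[11]=5
  step 14: row=5, L[5]='e', prepend. Next row=LF[5]=4
  step 15: row=4, L[4]='i', prepend. Next row=LF[4]=13
  step 16: row=13, L[13]='g', prepend. Next row=LF[13]=12
  step 17: row=12, L[12]='i', prepend. Next row=LF[12]=15
  step 18: row=15, L[15]='i', prepend. Next row=LF[15]=16
  step 19: row=16, L[16]='i', prepend. Next row=LF[16]=17
  step 20: row=17, L[17]='j', prepend. Next row=LF[17]=19
Reversed output: jiiigieeggfeafigfaj$

Answer: jiiigieeggfeafigfaj$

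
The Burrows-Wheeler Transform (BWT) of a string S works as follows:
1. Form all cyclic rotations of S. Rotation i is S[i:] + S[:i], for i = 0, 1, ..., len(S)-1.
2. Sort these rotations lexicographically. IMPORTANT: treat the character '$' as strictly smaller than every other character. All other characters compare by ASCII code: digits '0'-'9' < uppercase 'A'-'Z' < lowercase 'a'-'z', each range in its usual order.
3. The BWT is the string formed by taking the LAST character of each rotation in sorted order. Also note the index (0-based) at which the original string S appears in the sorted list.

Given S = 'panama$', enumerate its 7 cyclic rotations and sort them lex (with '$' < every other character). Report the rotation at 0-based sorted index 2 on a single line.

Answer: ama$pan

Derivation:
All 7 rotations (rotation i = S[i:]+S[:i]):
  rot[0] = panama$
  rot[1] = anama$p
  rot[2] = nama$pa
  rot[3] = ama$pan
  rot[4] = ma$pana
  rot[5] = a$panam
  rot[6] = $panama
Sorted (with $ < everything):
  sorted[0] = $panama
  sorted[1] = a$panam
  sorted[2] = ama$pan
  sorted[3] = anama$p
  sorted[4] = ma$pana
  sorted[5] = nama$pa
  sorted[6] = panama$
sorted[2] = ama$pan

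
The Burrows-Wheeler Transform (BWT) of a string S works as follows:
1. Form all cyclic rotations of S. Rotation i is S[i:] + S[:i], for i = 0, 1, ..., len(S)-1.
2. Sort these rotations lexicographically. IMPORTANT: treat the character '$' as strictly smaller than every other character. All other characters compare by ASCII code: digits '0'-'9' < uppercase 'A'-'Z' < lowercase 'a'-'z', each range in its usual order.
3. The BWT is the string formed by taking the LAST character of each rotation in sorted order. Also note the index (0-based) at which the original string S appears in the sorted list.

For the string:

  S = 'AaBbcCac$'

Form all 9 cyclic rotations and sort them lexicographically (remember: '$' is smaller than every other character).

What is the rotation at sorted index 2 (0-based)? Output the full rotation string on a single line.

Answer: BbcCac$Aa

Derivation:
All 9 rotations (rotation i = S[i:]+S[:i]):
  rot[0] = AaBbcCac$
  rot[1] = aBbcCac$A
  rot[2] = BbcCac$Aa
  rot[3] = bcCac$AaB
  rot[4] = cCac$AaBb
  rot[5] = Cac$AaBbc
  rot[6] = ac$AaBbcC
  rot[7] = c$AaBbcCa
  rot[8] = $AaBbcCac
Sorted (with $ < everything):
  sorted[0] = $AaBbcCac
  sorted[1] = AaBbcCac$
  sorted[2] = BbcCac$Aa
  sorted[3] = Cac$AaBbc
  sorted[4] = aBbcCac$A
  sorted[5] = ac$AaBbcC
  sorted[6] = bcCac$AaB
  sorted[7] = c$AaBbcCa
  sorted[8] = cCac$AaBb
sorted[2] = BbcCac$Aa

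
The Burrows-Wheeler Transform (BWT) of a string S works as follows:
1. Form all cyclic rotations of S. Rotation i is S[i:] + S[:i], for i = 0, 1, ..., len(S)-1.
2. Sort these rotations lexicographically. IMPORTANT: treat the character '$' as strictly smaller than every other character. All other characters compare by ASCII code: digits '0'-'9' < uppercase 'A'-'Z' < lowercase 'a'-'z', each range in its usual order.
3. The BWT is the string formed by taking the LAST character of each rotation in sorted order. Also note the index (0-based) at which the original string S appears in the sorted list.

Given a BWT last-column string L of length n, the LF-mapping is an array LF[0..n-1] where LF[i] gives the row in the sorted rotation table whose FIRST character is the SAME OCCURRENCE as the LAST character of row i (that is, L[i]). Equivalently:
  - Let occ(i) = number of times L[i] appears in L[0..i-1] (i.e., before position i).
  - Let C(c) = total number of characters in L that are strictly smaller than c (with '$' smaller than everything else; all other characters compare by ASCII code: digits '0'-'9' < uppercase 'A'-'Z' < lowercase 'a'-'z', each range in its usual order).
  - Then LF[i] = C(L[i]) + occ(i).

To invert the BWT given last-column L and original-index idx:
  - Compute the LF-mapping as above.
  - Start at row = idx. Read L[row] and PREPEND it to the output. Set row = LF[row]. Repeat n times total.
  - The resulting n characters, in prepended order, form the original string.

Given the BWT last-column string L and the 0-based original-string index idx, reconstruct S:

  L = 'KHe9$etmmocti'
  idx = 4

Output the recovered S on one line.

Answer: committeeH9K$

Derivation:
LF mapping: 3 2 5 1 0 6 11 8 9 10 4 12 7
Walk LF starting at row 4, prepending L[row]:
  step 1: row=4, L[4]='$', prepend. Next row=LF[4]=0
  step 2: row=0, L[0]='K', prepend. Next row=LF[0]=3
  step 3: row=3, L[3]='9', prepend. Next row=LF[3]=1
  step 4: row=1, L[1]='H', prepend. Next row=LF[1]=2
  step 5: row=2, L[2]='e', prepend. Next row=LF[2]=5
  step 6: row=5, L[5]='e', prepend. Next row=LF[5]=6
  step 7: row=6, L[6]='t', prepend. Next row=LF[6]=11
  step 8: row=11, L[11]='t', prepend. Next row=LF[11]=12
  step 9: row=12, L[12]='i', prepend. Next row=LF[12]=7
  step 10: row=7, L[7]='m', prepend. Next row=LF[7]=8
  step 11: row=8, L[8]='m', prepend. Next row=LF[8]=9
  step 12: row=9, L[9]='o', prepend. Next row=LF[9]=10
  step 13: row=10, L[10]='c', prepend. Next row=LF[10]=4
Reversed output: committeeH9K$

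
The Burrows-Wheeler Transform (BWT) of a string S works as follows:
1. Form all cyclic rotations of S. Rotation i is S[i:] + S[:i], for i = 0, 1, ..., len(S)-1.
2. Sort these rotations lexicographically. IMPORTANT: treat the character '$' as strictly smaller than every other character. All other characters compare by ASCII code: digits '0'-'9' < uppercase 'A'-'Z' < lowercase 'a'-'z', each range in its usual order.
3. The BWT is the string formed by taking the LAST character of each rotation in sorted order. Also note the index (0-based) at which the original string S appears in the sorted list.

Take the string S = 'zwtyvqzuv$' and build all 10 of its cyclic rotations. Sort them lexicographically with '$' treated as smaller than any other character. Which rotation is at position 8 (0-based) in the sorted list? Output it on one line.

Answer: zuv$zwtyvq

Derivation:
All 10 rotations (rotation i = S[i:]+S[:i]):
  rot[0] = zwtyvqzuv$
  rot[1] = wtyvqzuv$z
  rot[2] = tyvqzuv$zw
  rot[3] = yvqzuv$zwt
  rot[4] = vqzuv$zwty
  rot[5] = qzuv$zwtyv
  rot[6] = zuv$zwtyvq
  rot[7] = uv$zwtyvqz
  rot[8] = v$zwtyvqzu
  rot[9] = $zwtyvqzuv
Sorted (with $ < everything):
  sorted[0] = $zwtyvqzuv
  sorted[1] = qzuv$zwtyv
  sorted[2] = tyvqzuv$zw
  sorted[3] = uv$zwtyvqz
  sorted[4] = v$zwtyvqzu
  sorted[5] = vqzuv$zwty
  sorted[6] = wtyvqzuv$z
  sorted[7] = yvqzuv$zwt
  sorted[8] = zuv$zwtyvq
  sorted[9] = zwtyvqzuv$
sorted[8] = zuv$zwtyvq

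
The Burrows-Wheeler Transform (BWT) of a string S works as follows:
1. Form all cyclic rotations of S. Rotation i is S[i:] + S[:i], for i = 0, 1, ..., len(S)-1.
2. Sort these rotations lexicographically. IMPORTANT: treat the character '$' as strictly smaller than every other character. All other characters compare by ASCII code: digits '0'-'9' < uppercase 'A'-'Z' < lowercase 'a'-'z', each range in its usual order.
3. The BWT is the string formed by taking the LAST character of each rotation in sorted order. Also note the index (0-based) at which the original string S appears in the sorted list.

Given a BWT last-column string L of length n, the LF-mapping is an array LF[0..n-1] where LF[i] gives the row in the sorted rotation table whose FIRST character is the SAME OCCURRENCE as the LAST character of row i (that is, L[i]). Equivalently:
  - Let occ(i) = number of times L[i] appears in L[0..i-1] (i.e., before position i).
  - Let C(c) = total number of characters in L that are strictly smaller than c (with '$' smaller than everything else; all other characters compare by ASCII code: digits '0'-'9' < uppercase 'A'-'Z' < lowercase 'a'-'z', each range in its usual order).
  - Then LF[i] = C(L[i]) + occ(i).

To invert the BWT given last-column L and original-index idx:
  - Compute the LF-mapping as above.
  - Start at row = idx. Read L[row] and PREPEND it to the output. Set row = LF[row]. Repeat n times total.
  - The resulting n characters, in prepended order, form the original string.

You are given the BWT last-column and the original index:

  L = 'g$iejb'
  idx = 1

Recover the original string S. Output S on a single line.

Answer: bjieg$

Derivation:
LF mapping: 3 0 4 2 5 1
Walk LF starting at row 1, prepending L[row]:
  step 1: row=1, L[1]='$', prepend. Next row=LF[1]=0
  step 2: row=0, L[0]='g', prepend. Next row=LF[0]=3
  step 3: row=3, L[3]='e', prepend. Next row=LF[3]=2
  step 4: row=2, L[2]='i', prepend. Next row=LF[2]=4
  step 5: row=4, L[4]='j', prepend. Next row=LF[4]=5
  step 6: row=5, L[5]='b', prepend. Next row=LF[5]=1
Reversed output: bjieg$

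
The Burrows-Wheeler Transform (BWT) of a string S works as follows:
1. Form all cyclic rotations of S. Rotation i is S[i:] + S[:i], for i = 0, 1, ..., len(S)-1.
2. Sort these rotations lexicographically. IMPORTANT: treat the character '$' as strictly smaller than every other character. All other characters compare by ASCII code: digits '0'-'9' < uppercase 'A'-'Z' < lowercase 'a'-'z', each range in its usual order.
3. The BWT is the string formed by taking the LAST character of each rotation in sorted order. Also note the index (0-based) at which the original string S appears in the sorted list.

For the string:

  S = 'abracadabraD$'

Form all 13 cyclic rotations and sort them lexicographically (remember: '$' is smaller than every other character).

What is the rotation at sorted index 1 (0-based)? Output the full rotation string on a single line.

All 13 rotations (rotation i = S[i:]+S[:i]):
  rot[0] = abracadabraD$
  rot[1] = bracadabraD$a
  rot[2] = racadabraD$ab
  rot[3] = acadabraD$abr
  rot[4] = cadabraD$abra
  rot[5] = adabraD$abrac
  rot[6] = dabraD$abraca
  rot[7] = abraD$abracad
  rot[8] = braD$abracada
  rot[9] = raD$abracadab
  rot[10] = aD$abracadabr
  rot[11] = D$abracadabra
  rot[12] = $abracadabraD
Sorted (with $ < everything):
  sorted[0] = $abracadabraD
  sorted[1] = D$abracadabra
  sorted[2] = aD$abracadabr
  sorted[3] = abraD$abracad
  sorted[4] = abracadabraD$
  sorted[5] = acadabraD$abr
  sorted[6] = adabraD$abrac
  sorted[7] = braD$abracada
  sorted[8] = bracadabraD$a
  sorted[9] = cadabraD$abra
  sorted[10] = dabraD$abraca
  sorted[11] = raD$abracadab
  sorted[12] = racadabraD$ab
sorted[1] = D$abracadabra

Answer: D$abracadabra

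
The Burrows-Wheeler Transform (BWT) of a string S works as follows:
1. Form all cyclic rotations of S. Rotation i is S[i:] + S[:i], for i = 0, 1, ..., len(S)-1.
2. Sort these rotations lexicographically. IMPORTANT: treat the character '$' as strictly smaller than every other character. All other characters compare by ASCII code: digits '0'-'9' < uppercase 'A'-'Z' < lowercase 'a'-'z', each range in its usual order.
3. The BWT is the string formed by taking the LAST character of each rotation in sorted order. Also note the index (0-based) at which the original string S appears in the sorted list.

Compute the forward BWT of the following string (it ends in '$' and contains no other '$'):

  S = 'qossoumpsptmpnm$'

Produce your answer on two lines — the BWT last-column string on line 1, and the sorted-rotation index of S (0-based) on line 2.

All 16 rotations (rotation i = S[i:]+S[:i]):
  rot[0] = qossoumpsptmpnm$
  rot[1] = ossoumpsptmpnm$q
  rot[2] = ssoumpsptmpnm$qo
  rot[3] = soumpsptmpnm$qos
  rot[4] = oumpsptmpnm$qoss
  rot[5] = umpsptmpnm$qosso
  rot[6] = mpsptmpnm$qossou
  rot[7] = psptmpnm$qossoum
  rot[8] = sptmpnm$qossoump
  rot[9] = ptmpnm$qossoumps
  rot[10] = tmpnm$qossoumpsp
  rot[11] = mpnm$qossoumpspt
  rot[12] = pnm$qossoumpsptm
  rot[13] = nm$qossoumpsptmp
  rot[14] = m$qossoumpsptmpn
  rot[15] = $qossoumpsptmpnm
Sorted (with $ < everything):
  sorted[0] = $qossoumpsptmpnm  (last char: 'm')
  sorted[1] = m$qossoumpsptmpn  (last char: 'n')
  sorted[2] = mpnm$qossoumpspt  (last char: 't')
  sorted[3] = mpsptmpnm$qossou  (last char: 'u')
  sorted[4] = nm$qossoumpsptmp  (last char: 'p')
  sorted[5] = ossoumpsptmpnm$q  (last char: 'q')
  sorted[6] = oumpsptmpnm$qoss  (last char: 's')
  sorted[7] = pnm$qossoumpsptm  (last char: 'm')
  sorted[8] = psptmpnm$qossoum  (last char: 'm')
  sorted[9] = ptmpnm$qossoumps  (last char: 's')
  sorted[10] = qossoumpsptmpnm$  (last char: '$')
  sorted[11] = soumpsptmpnm$qos  (last char: 's')
  sorted[12] = sptmpnm$qossoump  (last char: 'p')
  sorted[13] = ssoumpsptmpnm$qo  (last char: 'o')
  sorted[14] = tmpnm$qossoumpsp  (last char: 'p')
  sorted[15] = umpsptmpnm$qosso  (last char: 'o')
Last column: mntupqsmms$spopo
Original string S is at sorted index 10

Answer: mntupqsmms$spopo
10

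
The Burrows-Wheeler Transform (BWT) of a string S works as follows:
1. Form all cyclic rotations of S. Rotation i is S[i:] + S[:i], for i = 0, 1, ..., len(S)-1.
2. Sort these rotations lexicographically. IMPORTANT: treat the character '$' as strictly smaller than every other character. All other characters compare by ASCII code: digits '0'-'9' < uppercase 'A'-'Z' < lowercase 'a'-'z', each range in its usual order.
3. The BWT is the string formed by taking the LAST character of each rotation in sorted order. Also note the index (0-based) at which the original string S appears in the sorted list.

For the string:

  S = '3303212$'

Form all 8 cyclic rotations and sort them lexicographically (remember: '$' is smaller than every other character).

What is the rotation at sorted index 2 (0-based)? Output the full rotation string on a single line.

All 8 rotations (rotation i = S[i:]+S[:i]):
  rot[0] = 3303212$
  rot[1] = 303212$3
  rot[2] = 03212$33
  rot[3] = 3212$330
  rot[4] = 212$3303
  rot[5] = 12$33032
  rot[6] = 2$330321
  rot[7] = $3303212
Sorted (with $ < everything):
  sorted[0] = $3303212
  sorted[1] = 03212$33
  sorted[2] = 12$33032
  sorted[3] = 2$330321
  sorted[4] = 212$3303
  sorted[5] = 303212$3
  sorted[6] = 3212$330
  sorted[7] = 3303212$
sorted[2] = 12$33032

Answer: 12$33032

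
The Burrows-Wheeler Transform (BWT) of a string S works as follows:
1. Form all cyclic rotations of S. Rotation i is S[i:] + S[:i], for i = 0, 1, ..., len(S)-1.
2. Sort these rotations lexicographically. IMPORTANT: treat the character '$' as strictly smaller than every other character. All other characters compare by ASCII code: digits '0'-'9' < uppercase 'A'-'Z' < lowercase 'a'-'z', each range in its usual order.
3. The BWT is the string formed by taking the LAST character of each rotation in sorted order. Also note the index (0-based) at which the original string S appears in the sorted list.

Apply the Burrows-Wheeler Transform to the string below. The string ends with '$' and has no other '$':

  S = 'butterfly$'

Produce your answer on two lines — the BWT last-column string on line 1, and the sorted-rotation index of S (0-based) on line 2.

All 10 rotations (rotation i = S[i:]+S[:i]):
  rot[0] = butterfly$
  rot[1] = utterfly$b
  rot[2] = tterfly$bu
  rot[3] = terfly$but
  rot[4] = erfly$butt
  rot[5] = rfly$butte
  rot[6] = fly$butter
  rot[7] = ly$butterf
  rot[8] = y$butterfl
  rot[9] = $butterfly
Sorted (with $ < everything):
  sorted[0] = $butterfly  (last char: 'y')
  sorted[1] = butterfly$  (last char: '$')
  sorted[2] = erfly$butt  (last char: 't')
  sorted[3] = fly$butter  (last char: 'r')
  sorted[4] = ly$butterf  (last char: 'f')
  sorted[5] = rfly$butte  (last char: 'e')
  sorted[6] = terfly$but  (last char: 't')
  sorted[7] = tterfly$bu  (last char: 'u')
  sorted[8] = utterfly$b  (last char: 'b')
  sorted[9] = y$butterfl  (last char: 'l')
Last column: y$trfetubl
Original string S is at sorted index 1

Answer: y$trfetubl
1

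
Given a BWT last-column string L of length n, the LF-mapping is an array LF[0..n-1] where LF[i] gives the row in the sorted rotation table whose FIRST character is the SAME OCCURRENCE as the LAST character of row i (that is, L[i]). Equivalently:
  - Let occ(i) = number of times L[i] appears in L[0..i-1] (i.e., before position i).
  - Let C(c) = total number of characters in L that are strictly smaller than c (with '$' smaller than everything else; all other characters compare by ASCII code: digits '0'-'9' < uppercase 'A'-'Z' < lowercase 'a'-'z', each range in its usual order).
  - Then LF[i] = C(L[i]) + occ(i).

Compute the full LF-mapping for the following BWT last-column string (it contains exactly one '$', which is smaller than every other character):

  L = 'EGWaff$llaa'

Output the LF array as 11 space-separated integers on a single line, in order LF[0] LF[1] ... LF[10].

Answer: 1 2 3 4 7 8 0 9 10 5 6

Derivation:
Char counts: '$':1, 'E':1, 'G':1, 'W':1, 'a':3, 'f':2, 'l':2
C (first-col start): C('$')=0, C('E')=1, C('G')=2, C('W')=3, C('a')=4, C('f')=7, C('l')=9
L[0]='E': occ=0, LF[0]=C('E')+0=1+0=1
L[1]='G': occ=0, LF[1]=C('G')+0=2+0=2
L[2]='W': occ=0, LF[2]=C('W')+0=3+0=3
L[3]='a': occ=0, LF[3]=C('a')+0=4+0=4
L[4]='f': occ=0, LF[4]=C('f')+0=7+0=7
L[5]='f': occ=1, LF[5]=C('f')+1=7+1=8
L[6]='$': occ=0, LF[6]=C('$')+0=0+0=0
L[7]='l': occ=0, LF[7]=C('l')+0=9+0=9
L[8]='l': occ=1, LF[8]=C('l')+1=9+1=10
L[9]='a': occ=1, LF[9]=C('a')+1=4+1=5
L[10]='a': occ=2, LF[10]=C('a')+2=4+2=6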